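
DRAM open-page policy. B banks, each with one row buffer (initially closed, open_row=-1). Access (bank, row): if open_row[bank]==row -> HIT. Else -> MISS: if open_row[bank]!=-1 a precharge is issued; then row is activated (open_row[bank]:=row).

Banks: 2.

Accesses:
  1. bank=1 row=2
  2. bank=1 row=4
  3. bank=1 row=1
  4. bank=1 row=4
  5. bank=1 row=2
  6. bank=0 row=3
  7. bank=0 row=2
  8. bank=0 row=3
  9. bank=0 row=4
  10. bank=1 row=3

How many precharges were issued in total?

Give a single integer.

Acc 1: bank1 row2 -> MISS (open row2); precharges=0
Acc 2: bank1 row4 -> MISS (open row4); precharges=1
Acc 3: bank1 row1 -> MISS (open row1); precharges=2
Acc 4: bank1 row4 -> MISS (open row4); precharges=3
Acc 5: bank1 row2 -> MISS (open row2); precharges=4
Acc 6: bank0 row3 -> MISS (open row3); precharges=4
Acc 7: bank0 row2 -> MISS (open row2); precharges=5
Acc 8: bank0 row3 -> MISS (open row3); precharges=6
Acc 9: bank0 row4 -> MISS (open row4); precharges=7
Acc 10: bank1 row3 -> MISS (open row3); precharges=8

Answer: 8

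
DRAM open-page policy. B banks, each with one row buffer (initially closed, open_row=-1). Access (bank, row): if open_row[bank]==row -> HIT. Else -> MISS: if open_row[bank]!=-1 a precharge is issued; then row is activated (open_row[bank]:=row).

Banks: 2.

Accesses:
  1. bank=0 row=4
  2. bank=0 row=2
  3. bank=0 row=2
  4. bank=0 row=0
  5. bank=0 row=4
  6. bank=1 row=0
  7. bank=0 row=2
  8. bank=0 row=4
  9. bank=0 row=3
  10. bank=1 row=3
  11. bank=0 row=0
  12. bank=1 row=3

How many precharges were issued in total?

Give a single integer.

Answer: 8

Derivation:
Acc 1: bank0 row4 -> MISS (open row4); precharges=0
Acc 2: bank0 row2 -> MISS (open row2); precharges=1
Acc 3: bank0 row2 -> HIT
Acc 4: bank0 row0 -> MISS (open row0); precharges=2
Acc 5: bank0 row4 -> MISS (open row4); precharges=3
Acc 6: bank1 row0 -> MISS (open row0); precharges=3
Acc 7: bank0 row2 -> MISS (open row2); precharges=4
Acc 8: bank0 row4 -> MISS (open row4); precharges=5
Acc 9: bank0 row3 -> MISS (open row3); precharges=6
Acc 10: bank1 row3 -> MISS (open row3); precharges=7
Acc 11: bank0 row0 -> MISS (open row0); precharges=8
Acc 12: bank1 row3 -> HIT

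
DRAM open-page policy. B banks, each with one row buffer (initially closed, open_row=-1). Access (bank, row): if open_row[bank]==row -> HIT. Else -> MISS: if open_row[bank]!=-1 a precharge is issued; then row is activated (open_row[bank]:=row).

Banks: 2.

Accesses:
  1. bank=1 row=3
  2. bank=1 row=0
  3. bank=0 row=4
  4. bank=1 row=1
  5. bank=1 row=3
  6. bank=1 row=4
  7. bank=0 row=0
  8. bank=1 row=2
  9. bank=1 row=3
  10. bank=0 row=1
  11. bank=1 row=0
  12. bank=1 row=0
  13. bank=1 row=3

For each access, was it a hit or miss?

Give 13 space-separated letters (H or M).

Answer: M M M M M M M M M M M H M

Derivation:
Acc 1: bank1 row3 -> MISS (open row3); precharges=0
Acc 2: bank1 row0 -> MISS (open row0); precharges=1
Acc 3: bank0 row4 -> MISS (open row4); precharges=1
Acc 4: bank1 row1 -> MISS (open row1); precharges=2
Acc 5: bank1 row3 -> MISS (open row3); precharges=3
Acc 6: bank1 row4 -> MISS (open row4); precharges=4
Acc 7: bank0 row0 -> MISS (open row0); precharges=5
Acc 8: bank1 row2 -> MISS (open row2); precharges=6
Acc 9: bank1 row3 -> MISS (open row3); precharges=7
Acc 10: bank0 row1 -> MISS (open row1); precharges=8
Acc 11: bank1 row0 -> MISS (open row0); precharges=9
Acc 12: bank1 row0 -> HIT
Acc 13: bank1 row3 -> MISS (open row3); precharges=10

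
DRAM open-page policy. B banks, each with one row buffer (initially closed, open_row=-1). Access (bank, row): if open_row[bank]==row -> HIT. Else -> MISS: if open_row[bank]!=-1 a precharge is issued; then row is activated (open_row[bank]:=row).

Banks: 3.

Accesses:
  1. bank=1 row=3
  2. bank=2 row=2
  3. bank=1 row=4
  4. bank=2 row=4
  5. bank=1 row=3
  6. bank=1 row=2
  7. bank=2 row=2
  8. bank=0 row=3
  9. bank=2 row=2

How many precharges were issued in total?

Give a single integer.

Acc 1: bank1 row3 -> MISS (open row3); precharges=0
Acc 2: bank2 row2 -> MISS (open row2); precharges=0
Acc 3: bank1 row4 -> MISS (open row4); precharges=1
Acc 4: bank2 row4 -> MISS (open row4); precharges=2
Acc 5: bank1 row3 -> MISS (open row3); precharges=3
Acc 6: bank1 row2 -> MISS (open row2); precharges=4
Acc 7: bank2 row2 -> MISS (open row2); precharges=5
Acc 8: bank0 row3 -> MISS (open row3); precharges=5
Acc 9: bank2 row2 -> HIT

Answer: 5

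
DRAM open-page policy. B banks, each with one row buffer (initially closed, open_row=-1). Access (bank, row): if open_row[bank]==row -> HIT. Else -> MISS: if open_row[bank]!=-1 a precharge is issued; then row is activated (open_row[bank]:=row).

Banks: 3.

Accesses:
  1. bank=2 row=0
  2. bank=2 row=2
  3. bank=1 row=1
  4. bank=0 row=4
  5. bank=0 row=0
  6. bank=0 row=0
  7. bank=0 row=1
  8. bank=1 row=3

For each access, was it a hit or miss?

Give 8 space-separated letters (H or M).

Answer: M M M M M H M M

Derivation:
Acc 1: bank2 row0 -> MISS (open row0); precharges=0
Acc 2: bank2 row2 -> MISS (open row2); precharges=1
Acc 3: bank1 row1 -> MISS (open row1); precharges=1
Acc 4: bank0 row4 -> MISS (open row4); precharges=1
Acc 5: bank0 row0 -> MISS (open row0); precharges=2
Acc 6: bank0 row0 -> HIT
Acc 7: bank0 row1 -> MISS (open row1); precharges=3
Acc 8: bank1 row3 -> MISS (open row3); precharges=4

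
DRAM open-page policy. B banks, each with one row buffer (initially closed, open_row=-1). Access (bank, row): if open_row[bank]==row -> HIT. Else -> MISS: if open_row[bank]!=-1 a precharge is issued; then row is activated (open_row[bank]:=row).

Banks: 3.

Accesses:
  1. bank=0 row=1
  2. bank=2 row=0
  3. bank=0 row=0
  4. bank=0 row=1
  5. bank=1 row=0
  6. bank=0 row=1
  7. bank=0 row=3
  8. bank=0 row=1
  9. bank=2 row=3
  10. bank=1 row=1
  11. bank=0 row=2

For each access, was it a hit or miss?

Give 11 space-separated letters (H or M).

Answer: M M M M M H M M M M M

Derivation:
Acc 1: bank0 row1 -> MISS (open row1); precharges=0
Acc 2: bank2 row0 -> MISS (open row0); precharges=0
Acc 3: bank0 row0 -> MISS (open row0); precharges=1
Acc 4: bank0 row1 -> MISS (open row1); precharges=2
Acc 5: bank1 row0 -> MISS (open row0); precharges=2
Acc 6: bank0 row1 -> HIT
Acc 7: bank0 row3 -> MISS (open row3); precharges=3
Acc 8: bank0 row1 -> MISS (open row1); precharges=4
Acc 9: bank2 row3 -> MISS (open row3); precharges=5
Acc 10: bank1 row1 -> MISS (open row1); precharges=6
Acc 11: bank0 row2 -> MISS (open row2); precharges=7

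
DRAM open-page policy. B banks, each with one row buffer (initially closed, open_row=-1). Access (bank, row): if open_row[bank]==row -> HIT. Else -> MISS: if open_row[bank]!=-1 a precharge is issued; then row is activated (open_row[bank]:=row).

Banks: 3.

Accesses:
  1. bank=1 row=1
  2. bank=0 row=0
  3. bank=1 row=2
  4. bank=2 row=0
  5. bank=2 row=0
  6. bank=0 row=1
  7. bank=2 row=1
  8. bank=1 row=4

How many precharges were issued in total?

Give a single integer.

Acc 1: bank1 row1 -> MISS (open row1); precharges=0
Acc 2: bank0 row0 -> MISS (open row0); precharges=0
Acc 3: bank1 row2 -> MISS (open row2); precharges=1
Acc 4: bank2 row0 -> MISS (open row0); precharges=1
Acc 5: bank2 row0 -> HIT
Acc 6: bank0 row1 -> MISS (open row1); precharges=2
Acc 7: bank2 row1 -> MISS (open row1); precharges=3
Acc 8: bank1 row4 -> MISS (open row4); precharges=4

Answer: 4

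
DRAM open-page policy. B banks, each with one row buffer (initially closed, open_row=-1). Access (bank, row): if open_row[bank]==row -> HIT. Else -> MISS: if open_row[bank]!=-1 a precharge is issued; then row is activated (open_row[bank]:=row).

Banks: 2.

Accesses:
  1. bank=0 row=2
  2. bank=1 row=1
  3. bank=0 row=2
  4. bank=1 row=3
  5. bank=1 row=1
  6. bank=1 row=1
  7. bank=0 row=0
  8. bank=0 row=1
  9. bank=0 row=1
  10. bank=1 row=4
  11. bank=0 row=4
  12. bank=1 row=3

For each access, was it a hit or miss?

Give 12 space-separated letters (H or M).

Acc 1: bank0 row2 -> MISS (open row2); precharges=0
Acc 2: bank1 row1 -> MISS (open row1); precharges=0
Acc 3: bank0 row2 -> HIT
Acc 4: bank1 row3 -> MISS (open row3); precharges=1
Acc 5: bank1 row1 -> MISS (open row1); precharges=2
Acc 6: bank1 row1 -> HIT
Acc 7: bank0 row0 -> MISS (open row0); precharges=3
Acc 8: bank0 row1 -> MISS (open row1); precharges=4
Acc 9: bank0 row1 -> HIT
Acc 10: bank1 row4 -> MISS (open row4); precharges=5
Acc 11: bank0 row4 -> MISS (open row4); precharges=6
Acc 12: bank1 row3 -> MISS (open row3); precharges=7

Answer: M M H M M H M M H M M M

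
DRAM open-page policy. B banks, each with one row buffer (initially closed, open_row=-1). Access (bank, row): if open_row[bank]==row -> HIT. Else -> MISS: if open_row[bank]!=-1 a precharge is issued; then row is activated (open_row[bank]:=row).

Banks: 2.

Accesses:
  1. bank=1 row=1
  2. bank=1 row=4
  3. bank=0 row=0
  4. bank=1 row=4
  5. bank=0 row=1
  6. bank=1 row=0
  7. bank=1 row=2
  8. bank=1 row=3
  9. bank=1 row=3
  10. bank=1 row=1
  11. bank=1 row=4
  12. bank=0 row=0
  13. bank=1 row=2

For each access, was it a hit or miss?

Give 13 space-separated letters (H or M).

Answer: M M M H M M M M H M M M M

Derivation:
Acc 1: bank1 row1 -> MISS (open row1); precharges=0
Acc 2: bank1 row4 -> MISS (open row4); precharges=1
Acc 3: bank0 row0 -> MISS (open row0); precharges=1
Acc 4: bank1 row4 -> HIT
Acc 5: bank0 row1 -> MISS (open row1); precharges=2
Acc 6: bank1 row0 -> MISS (open row0); precharges=3
Acc 7: bank1 row2 -> MISS (open row2); precharges=4
Acc 8: bank1 row3 -> MISS (open row3); precharges=5
Acc 9: bank1 row3 -> HIT
Acc 10: bank1 row1 -> MISS (open row1); precharges=6
Acc 11: bank1 row4 -> MISS (open row4); precharges=7
Acc 12: bank0 row0 -> MISS (open row0); precharges=8
Acc 13: bank1 row2 -> MISS (open row2); precharges=9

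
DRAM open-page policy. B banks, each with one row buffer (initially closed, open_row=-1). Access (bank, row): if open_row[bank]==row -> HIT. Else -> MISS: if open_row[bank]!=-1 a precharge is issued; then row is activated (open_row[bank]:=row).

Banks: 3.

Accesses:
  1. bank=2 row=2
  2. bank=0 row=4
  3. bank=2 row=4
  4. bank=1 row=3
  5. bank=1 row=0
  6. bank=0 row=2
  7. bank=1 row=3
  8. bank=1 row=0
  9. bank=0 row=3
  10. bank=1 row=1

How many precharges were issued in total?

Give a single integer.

Acc 1: bank2 row2 -> MISS (open row2); precharges=0
Acc 2: bank0 row4 -> MISS (open row4); precharges=0
Acc 3: bank2 row4 -> MISS (open row4); precharges=1
Acc 4: bank1 row3 -> MISS (open row3); precharges=1
Acc 5: bank1 row0 -> MISS (open row0); precharges=2
Acc 6: bank0 row2 -> MISS (open row2); precharges=3
Acc 7: bank1 row3 -> MISS (open row3); precharges=4
Acc 8: bank1 row0 -> MISS (open row0); precharges=5
Acc 9: bank0 row3 -> MISS (open row3); precharges=6
Acc 10: bank1 row1 -> MISS (open row1); precharges=7

Answer: 7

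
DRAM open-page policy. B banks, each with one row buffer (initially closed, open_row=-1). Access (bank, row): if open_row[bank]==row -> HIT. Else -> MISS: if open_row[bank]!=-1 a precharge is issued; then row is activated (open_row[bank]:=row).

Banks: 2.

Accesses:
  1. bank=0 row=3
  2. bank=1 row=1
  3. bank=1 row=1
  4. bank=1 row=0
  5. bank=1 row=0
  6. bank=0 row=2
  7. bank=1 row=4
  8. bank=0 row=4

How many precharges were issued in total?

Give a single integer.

Acc 1: bank0 row3 -> MISS (open row3); precharges=0
Acc 2: bank1 row1 -> MISS (open row1); precharges=0
Acc 3: bank1 row1 -> HIT
Acc 4: bank1 row0 -> MISS (open row0); precharges=1
Acc 5: bank1 row0 -> HIT
Acc 6: bank0 row2 -> MISS (open row2); precharges=2
Acc 7: bank1 row4 -> MISS (open row4); precharges=3
Acc 8: bank0 row4 -> MISS (open row4); precharges=4

Answer: 4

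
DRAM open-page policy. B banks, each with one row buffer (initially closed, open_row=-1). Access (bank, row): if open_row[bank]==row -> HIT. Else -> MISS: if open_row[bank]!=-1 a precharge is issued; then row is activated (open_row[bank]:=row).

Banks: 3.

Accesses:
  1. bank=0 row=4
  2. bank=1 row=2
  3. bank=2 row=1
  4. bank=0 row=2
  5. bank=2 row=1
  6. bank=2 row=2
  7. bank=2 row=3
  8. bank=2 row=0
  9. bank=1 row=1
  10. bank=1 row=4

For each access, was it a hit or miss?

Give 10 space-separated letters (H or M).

Acc 1: bank0 row4 -> MISS (open row4); precharges=0
Acc 2: bank1 row2 -> MISS (open row2); precharges=0
Acc 3: bank2 row1 -> MISS (open row1); precharges=0
Acc 4: bank0 row2 -> MISS (open row2); precharges=1
Acc 5: bank2 row1 -> HIT
Acc 6: bank2 row2 -> MISS (open row2); precharges=2
Acc 7: bank2 row3 -> MISS (open row3); precharges=3
Acc 8: bank2 row0 -> MISS (open row0); precharges=4
Acc 9: bank1 row1 -> MISS (open row1); precharges=5
Acc 10: bank1 row4 -> MISS (open row4); precharges=6

Answer: M M M M H M M M M M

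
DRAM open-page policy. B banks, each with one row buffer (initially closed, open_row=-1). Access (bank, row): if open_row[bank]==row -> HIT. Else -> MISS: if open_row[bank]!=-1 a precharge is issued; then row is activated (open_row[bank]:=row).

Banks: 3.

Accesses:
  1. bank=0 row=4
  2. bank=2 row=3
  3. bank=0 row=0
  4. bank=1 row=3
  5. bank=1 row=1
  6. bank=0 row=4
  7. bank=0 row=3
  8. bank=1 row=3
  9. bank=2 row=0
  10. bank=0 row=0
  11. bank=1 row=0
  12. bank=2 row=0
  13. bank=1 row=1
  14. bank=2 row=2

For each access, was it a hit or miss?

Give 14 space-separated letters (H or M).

Answer: M M M M M M M M M M M H M M

Derivation:
Acc 1: bank0 row4 -> MISS (open row4); precharges=0
Acc 2: bank2 row3 -> MISS (open row3); precharges=0
Acc 3: bank0 row0 -> MISS (open row0); precharges=1
Acc 4: bank1 row3 -> MISS (open row3); precharges=1
Acc 5: bank1 row1 -> MISS (open row1); precharges=2
Acc 6: bank0 row4 -> MISS (open row4); precharges=3
Acc 7: bank0 row3 -> MISS (open row3); precharges=4
Acc 8: bank1 row3 -> MISS (open row3); precharges=5
Acc 9: bank2 row0 -> MISS (open row0); precharges=6
Acc 10: bank0 row0 -> MISS (open row0); precharges=7
Acc 11: bank1 row0 -> MISS (open row0); precharges=8
Acc 12: bank2 row0 -> HIT
Acc 13: bank1 row1 -> MISS (open row1); precharges=9
Acc 14: bank2 row2 -> MISS (open row2); precharges=10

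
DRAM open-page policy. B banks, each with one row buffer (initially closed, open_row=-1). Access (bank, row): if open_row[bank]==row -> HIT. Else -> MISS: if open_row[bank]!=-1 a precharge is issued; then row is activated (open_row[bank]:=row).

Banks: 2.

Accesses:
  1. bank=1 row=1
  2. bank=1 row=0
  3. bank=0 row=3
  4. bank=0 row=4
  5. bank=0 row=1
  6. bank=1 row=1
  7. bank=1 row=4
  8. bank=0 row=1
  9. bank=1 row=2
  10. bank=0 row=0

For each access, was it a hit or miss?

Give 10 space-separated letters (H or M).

Acc 1: bank1 row1 -> MISS (open row1); precharges=0
Acc 2: bank1 row0 -> MISS (open row0); precharges=1
Acc 3: bank0 row3 -> MISS (open row3); precharges=1
Acc 4: bank0 row4 -> MISS (open row4); precharges=2
Acc 5: bank0 row1 -> MISS (open row1); precharges=3
Acc 6: bank1 row1 -> MISS (open row1); precharges=4
Acc 7: bank1 row4 -> MISS (open row4); precharges=5
Acc 8: bank0 row1 -> HIT
Acc 9: bank1 row2 -> MISS (open row2); precharges=6
Acc 10: bank0 row0 -> MISS (open row0); precharges=7

Answer: M M M M M M M H M M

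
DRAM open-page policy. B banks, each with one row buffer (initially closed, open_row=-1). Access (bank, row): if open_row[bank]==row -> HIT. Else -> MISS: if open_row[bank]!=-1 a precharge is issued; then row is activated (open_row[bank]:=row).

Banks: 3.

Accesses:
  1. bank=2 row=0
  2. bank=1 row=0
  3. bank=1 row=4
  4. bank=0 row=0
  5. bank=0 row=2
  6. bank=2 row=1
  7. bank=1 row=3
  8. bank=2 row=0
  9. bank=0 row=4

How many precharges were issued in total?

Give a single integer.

Answer: 6

Derivation:
Acc 1: bank2 row0 -> MISS (open row0); precharges=0
Acc 2: bank1 row0 -> MISS (open row0); precharges=0
Acc 3: bank1 row4 -> MISS (open row4); precharges=1
Acc 4: bank0 row0 -> MISS (open row0); precharges=1
Acc 5: bank0 row2 -> MISS (open row2); precharges=2
Acc 6: bank2 row1 -> MISS (open row1); precharges=3
Acc 7: bank1 row3 -> MISS (open row3); precharges=4
Acc 8: bank2 row0 -> MISS (open row0); precharges=5
Acc 9: bank0 row4 -> MISS (open row4); precharges=6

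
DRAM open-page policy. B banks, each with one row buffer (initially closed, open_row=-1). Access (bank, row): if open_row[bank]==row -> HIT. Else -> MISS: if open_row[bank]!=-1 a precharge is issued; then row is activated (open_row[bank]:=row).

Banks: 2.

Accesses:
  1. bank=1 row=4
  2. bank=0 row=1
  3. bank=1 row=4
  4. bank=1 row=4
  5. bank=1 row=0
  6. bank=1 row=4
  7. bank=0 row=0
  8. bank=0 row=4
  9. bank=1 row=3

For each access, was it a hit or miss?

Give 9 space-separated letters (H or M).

Answer: M M H H M M M M M

Derivation:
Acc 1: bank1 row4 -> MISS (open row4); precharges=0
Acc 2: bank0 row1 -> MISS (open row1); precharges=0
Acc 3: bank1 row4 -> HIT
Acc 4: bank1 row4 -> HIT
Acc 5: bank1 row0 -> MISS (open row0); precharges=1
Acc 6: bank1 row4 -> MISS (open row4); precharges=2
Acc 7: bank0 row0 -> MISS (open row0); precharges=3
Acc 8: bank0 row4 -> MISS (open row4); precharges=4
Acc 9: bank1 row3 -> MISS (open row3); precharges=5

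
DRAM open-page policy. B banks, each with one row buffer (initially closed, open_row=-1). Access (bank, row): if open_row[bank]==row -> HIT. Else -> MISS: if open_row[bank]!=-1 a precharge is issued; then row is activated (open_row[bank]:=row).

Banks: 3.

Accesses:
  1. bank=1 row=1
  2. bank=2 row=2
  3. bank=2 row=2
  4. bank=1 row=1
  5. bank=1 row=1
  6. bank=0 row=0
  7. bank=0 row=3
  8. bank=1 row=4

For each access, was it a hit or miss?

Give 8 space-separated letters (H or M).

Answer: M M H H H M M M

Derivation:
Acc 1: bank1 row1 -> MISS (open row1); precharges=0
Acc 2: bank2 row2 -> MISS (open row2); precharges=0
Acc 3: bank2 row2 -> HIT
Acc 4: bank1 row1 -> HIT
Acc 5: bank1 row1 -> HIT
Acc 6: bank0 row0 -> MISS (open row0); precharges=0
Acc 7: bank0 row3 -> MISS (open row3); precharges=1
Acc 8: bank1 row4 -> MISS (open row4); precharges=2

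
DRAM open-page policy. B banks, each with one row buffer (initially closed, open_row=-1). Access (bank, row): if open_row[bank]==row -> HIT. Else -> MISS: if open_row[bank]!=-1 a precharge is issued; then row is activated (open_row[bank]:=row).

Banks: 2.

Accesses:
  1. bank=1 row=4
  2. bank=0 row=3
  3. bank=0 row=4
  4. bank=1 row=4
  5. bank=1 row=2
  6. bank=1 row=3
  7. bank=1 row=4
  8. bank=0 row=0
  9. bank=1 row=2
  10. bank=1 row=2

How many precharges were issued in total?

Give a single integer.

Answer: 6

Derivation:
Acc 1: bank1 row4 -> MISS (open row4); precharges=0
Acc 2: bank0 row3 -> MISS (open row3); precharges=0
Acc 3: bank0 row4 -> MISS (open row4); precharges=1
Acc 4: bank1 row4 -> HIT
Acc 5: bank1 row2 -> MISS (open row2); precharges=2
Acc 6: bank1 row3 -> MISS (open row3); precharges=3
Acc 7: bank1 row4 -> MISS (open row4); precharges=4
Acc 8: bank0 row0 -> MISS (open row0); precharges=5
Acc 9: bank1 row2 -> MISS (open row2); precharges=6
Acc 10: bank1 row2 -> HIT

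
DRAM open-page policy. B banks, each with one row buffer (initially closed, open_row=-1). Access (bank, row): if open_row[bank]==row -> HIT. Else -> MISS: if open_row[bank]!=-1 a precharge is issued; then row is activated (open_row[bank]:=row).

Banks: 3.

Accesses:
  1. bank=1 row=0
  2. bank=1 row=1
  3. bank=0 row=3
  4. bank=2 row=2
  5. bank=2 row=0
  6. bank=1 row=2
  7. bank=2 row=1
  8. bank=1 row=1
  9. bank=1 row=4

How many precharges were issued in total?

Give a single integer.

Acc 1: bank1 row0 -> MISS (open row0); precharges=0
Acc 2: bank1 row1 -> MISS (open row1); precharges=1
Acc 3: bank0 row3 -> MISS (open row3); precharges=1
Acc 4: bank2 row2 -> MISS (open row2); precharges=1
Acc 5: bank2 row0 -> MISS (open row0); precharges=2
Acc 6: bank1 row2 -> MISS (open row2); precharges=3
Acc 7: bank2 row1 -> MISS (open row1); precharges=4
Acc 8: bank1 row1 -> MISS (open row1); precharges=5
Acc 9: bank1 row4 -> MISS (open row4); precharges=6

Answer: 6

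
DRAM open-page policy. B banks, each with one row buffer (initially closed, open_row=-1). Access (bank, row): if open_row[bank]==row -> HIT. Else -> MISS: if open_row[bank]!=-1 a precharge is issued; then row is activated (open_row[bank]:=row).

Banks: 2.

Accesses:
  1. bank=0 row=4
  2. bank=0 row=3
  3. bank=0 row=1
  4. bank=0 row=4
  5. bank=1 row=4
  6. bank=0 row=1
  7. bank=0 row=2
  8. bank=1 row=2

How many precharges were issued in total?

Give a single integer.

Answer: 6

Derivation:
Acc 1: bank0 row4 -> MISS (open row4); precharges=0
Acc 2: bank0 row3 -> MISS (open row3); precharges=1
Acc 3: bank0 row1 -> MISS (open row1); precharges=2
Acc 4: bank0 row4 -> MISS (open row4); precharges=3
Acc 5: bank1 row4 -> MISS (open row4); precharges=3
Acc 6: bank0 row1 -> MISS (open row1); precharges=4
Acc 7: bank0 row2 -> MISS (open row2); precharges=5
Acc 8: bank1 row2 -> MISS (open row2); precharges=6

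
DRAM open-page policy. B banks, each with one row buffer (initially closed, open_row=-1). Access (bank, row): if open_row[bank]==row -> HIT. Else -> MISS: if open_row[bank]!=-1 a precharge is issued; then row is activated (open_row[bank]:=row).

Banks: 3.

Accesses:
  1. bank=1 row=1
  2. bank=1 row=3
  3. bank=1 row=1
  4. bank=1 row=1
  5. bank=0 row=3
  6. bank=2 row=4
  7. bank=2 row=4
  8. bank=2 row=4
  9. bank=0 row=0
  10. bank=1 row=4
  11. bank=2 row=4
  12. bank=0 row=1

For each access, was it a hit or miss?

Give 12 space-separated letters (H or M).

Answer: M M M H M M H H M M H M

Derivation:
Acc 1: bank1 row1 -> MISS (open row1); precharges=0
Acc 2: bank1 row3 -> MISS (open row3); precharges=1
Acc 3: bank1 row1 -> MISS (open row1); precharges=2
Acc 4: bank1 row1 -> HIT
Acc 5: bank0 row3 -> MISS (open row3); precharges=2
Acc 6: bank2 row4 -> MISS (open row4); precharges=2
Acc 7: bank2 row4 -> HIT
Acc 8: bank2 row4 -> HIT
Acc 9: bank0 row0 -> MISS (open row0); precharges=3
Acc 10: bank1 row4 -> MISS (open row4); precharges=4
Acc 11: bank2 row4 -> HIT
Acc 12: bank0 row1 -> MISS (open row1); precharges=5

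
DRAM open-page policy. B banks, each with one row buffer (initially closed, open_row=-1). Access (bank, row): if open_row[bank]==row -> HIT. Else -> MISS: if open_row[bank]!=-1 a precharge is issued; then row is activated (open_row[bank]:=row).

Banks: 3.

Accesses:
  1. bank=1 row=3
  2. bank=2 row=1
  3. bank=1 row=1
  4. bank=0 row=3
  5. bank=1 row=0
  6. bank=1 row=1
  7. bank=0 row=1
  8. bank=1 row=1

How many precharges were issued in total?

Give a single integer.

Acc 1: bank1 row3 -> MISS (open row3); precharges=0
Acc 2: bank2 row1 -> MISS (open row1); precharges=0
Acc 3: bank1 row1 -> MISS (open row1); precharges=1
Acc 4: bank0 row3 -> MISS (open row3); precharges=1
Acc 5: bank1 row0 -> MISS (open row0); precharges=2
Acc 6: bank1 row1 -> MISS (open row1); precharges=3
Acc 7: bank0 row1 -> MISS (open row1); precharges=4
Acc 8: bank1 row1 -> HIT

Answer: 4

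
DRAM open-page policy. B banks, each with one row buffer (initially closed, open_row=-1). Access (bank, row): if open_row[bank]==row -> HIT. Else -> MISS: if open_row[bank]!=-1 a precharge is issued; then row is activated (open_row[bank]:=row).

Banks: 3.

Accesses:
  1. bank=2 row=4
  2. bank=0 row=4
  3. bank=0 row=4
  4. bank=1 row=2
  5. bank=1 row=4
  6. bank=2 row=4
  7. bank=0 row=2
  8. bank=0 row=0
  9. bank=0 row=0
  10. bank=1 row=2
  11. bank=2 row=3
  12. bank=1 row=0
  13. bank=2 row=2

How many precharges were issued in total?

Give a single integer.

Acc 1: bank2 row4 -> MISS (open row4); precharges=0
Acc 2: bank0 row4 -> MISS (open row4); precharges=0
Acc 3: bank0 row4 -> HIT
Acc 4: bank1 row2 -> MISS (open row2); precharges=0
Acc 5: bank1 row4 -> MISS (open row4); precharges=1
Acc 6: bank2 row4 -> HIT
Acc 7: bank0 row2 -> MISS (open row2); precharges=2
Acc 8: bank0 row0 -> MISS (open row0); precharges=3
Acc 9: bank0 row0 -> HIT
Acc 10: bank1 row2 -> MISS (open row2); precharges=4
Acc 11: bank2 row3 -> MISS (open row3); precharges=5
Acc 12: bank1 row0 -> MISS (open row0); precharges=6
Acc 13: bank2 row2 -> MISS (open row2); precharges=7

Answer: 7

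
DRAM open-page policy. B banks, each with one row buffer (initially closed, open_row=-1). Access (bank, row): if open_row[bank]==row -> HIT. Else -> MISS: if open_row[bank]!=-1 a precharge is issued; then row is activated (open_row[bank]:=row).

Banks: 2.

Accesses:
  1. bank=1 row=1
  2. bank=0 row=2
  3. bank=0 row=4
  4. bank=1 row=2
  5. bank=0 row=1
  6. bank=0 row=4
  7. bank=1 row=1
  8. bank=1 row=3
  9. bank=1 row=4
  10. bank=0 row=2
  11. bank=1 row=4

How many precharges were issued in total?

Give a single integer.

Acc 1: bank1 row1 -> MISS (open row1); precharges=0
Acc 2: bank0 row2 -> MISS (open row2); precharges=0
Acc 3: bank0 row4 -> MISS (open row4); precharges=1
Acc 4: bank1 row2 -> MISS (open row2); precharges=2
Acc 5: bank0 row1 -> MISS (open row1); precharges=3
Acc 6: bank0 row4 -> MISS (open row4); precharges=4
Acc 7: bank1 row1 -> MISS (open row1); precharges=5
Acc 8: bank1 row3 -> MISS (open row3); precharges=6
Acc 9: bank1 row4 -> MISS (open row4); precharges=7
Acc 10: bank0 row2 -> MISS (open row2); precharges=8
Acc 11: bank1 row4 -> HIT

Answer: 8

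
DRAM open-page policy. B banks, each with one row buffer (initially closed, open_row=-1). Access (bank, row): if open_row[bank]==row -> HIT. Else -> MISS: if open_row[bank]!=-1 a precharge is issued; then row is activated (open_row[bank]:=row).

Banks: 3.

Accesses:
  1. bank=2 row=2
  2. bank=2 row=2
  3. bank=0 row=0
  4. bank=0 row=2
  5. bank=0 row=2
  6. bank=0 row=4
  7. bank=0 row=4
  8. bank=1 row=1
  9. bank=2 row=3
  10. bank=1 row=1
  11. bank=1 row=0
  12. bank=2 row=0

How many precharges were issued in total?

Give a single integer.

Acc 1: bank2 row2 -> MISS (open row2); precharges=0
Acc 2: bank2 row2 -> HIT
Acc 3: bank0 row0 -> MISS (open row0); precharges=0
Acc 4: bank0 row2 -> MISS (open row2); precharges=1
Acc 5: bank0 row2 -> HIT
Acc 6: bank0 row4 -> MISS (open row4); precharges=2
Acc 7: bank0 row4 -> HIT
Acc 8: bank1 row1 -> MISS (open row1); precharges=2
Acc 9: bank2 row3 -> MISS (open row3); precharges=3
Acc 10: bank1 row1 -> HIT
Acc 11: bank1 row0 -> MISS (open row0); precharges=4
Acc 12: bank2 row0 -> MISS (open row0); precharges=5

Answer: 5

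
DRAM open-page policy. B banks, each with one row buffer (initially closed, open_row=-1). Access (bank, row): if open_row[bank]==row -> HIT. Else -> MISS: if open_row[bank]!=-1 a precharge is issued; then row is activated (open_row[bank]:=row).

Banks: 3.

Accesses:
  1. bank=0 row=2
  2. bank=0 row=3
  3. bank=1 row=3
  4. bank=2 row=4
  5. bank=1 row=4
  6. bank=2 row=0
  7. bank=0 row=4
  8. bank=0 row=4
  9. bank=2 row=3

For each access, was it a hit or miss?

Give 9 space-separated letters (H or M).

Answer: M M M M M M M H M

Derivation:
Acc 1: bank0 row2 -> MISS (open row2); precharges=0
Acc 2: bank0 row3 -> MISS (open row3); precharges=1
Acc 3: bank1 row3 -> MISS (open row3); precharges=1
Acc 4: bank2 row4 -> MISS (open row4); precharges=1
Acc 5: bank1 row4 -> MISS (open row4); precharges=2
Acc 6: bank2 row0 -> MISS (open row0); precharges=3
Acc 7: bank0 row4 -> MISS (open row4); precharges=4
Acc 8: bank0 row4 -> HIT
Acc 9: bank2 row3 -> MISS (open row3); precharges=5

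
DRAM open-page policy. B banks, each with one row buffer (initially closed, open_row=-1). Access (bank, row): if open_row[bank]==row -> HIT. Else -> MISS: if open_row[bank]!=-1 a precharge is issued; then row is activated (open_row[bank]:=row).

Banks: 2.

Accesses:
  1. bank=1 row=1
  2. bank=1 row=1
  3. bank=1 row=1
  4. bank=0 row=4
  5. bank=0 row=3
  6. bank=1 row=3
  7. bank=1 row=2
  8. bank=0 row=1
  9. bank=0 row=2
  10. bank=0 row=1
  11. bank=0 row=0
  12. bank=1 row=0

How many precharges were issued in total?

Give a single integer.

Acc 1: bank1 row1 -> MISS (open row1); precharges=0
Acc 2: bank1 row1 -> HIT
Acc 3: bank1 row1 -> HIT
Acc 4: bank0 row4 -> MISS (open row4); precharges=0
Acc 5: bank0 row3 -> MISS (open row3); precharges=1
Acc 6: bank1 row3 -> MISS (open row3); precharges=2
Acc 7: bank1 row2 -> MISS (open row2); precharges=3
Acc 8: bank0 row1 -> MISS (open row1); precharges=4
Acc 9: bank0 row2 -> MISS (open row2); precharges=5
Acc 10: bank0 row1 -> MISS (open row1); precharges=6
Acc 11: bank0 row0 -> MISS (open row0); precharges=7
Acc 12: bank1 row0 -> MISS (open row0); precharges=8

Answer: 8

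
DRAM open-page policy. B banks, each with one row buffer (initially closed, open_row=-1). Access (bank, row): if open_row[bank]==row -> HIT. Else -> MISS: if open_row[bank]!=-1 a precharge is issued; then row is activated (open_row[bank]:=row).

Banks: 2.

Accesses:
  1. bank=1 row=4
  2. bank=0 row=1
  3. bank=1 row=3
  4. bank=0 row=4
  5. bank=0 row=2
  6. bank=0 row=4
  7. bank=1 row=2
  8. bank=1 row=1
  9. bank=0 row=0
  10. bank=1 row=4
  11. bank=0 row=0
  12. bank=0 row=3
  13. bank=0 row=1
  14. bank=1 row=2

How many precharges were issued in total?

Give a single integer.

Answer: 11

Derivation:
Acc 1: bank1 row4 -> MISS (open row4); precharges=0
Acc 2: bank0 row1 -> MISS (open row1); precharges=0
Acc 3: bank1 row3 -> MISS (open row3); precharges=1
Acc 4: bank0 row4 -> MISS (open row4); precharges=2
Acc 5: bank0 row2 -> MISS (open row2); precharges=3
Acc 6: bank0 row4 -> MISS (open row4); precharges=4
Acc 7: bank1 row2 -> MISS (open row2); precharges=5
Acc 8: bank1 row1 -> MISS (open row1); precharges=6
Acc 9: bank0 row0 -> MISS (open row0); precharges=7
Acc 10: bank1 row4 -> MISS (open row4); precharges=8
Acc 11: bank0 row0 -> HIT
Acc 12: bank0 row3 -> MISS (open row3); precharges=9
Acc 13: bank0 row1 -> MISS (open row1); precharges=10
Acc 14: bank1 row2 -> MISS (open row2); precharges=11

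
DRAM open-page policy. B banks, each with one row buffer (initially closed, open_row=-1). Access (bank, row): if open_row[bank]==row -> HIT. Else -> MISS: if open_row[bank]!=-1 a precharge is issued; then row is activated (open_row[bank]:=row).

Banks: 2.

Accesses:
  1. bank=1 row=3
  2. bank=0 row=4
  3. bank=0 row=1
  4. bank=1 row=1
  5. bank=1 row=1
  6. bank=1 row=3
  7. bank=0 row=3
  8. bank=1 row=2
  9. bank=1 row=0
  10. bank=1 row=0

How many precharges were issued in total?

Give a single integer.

Answer: 6

Derivation:
Acc 1: bank1 row3 -> MISS (open row3); precharges=0
Acc 2: bank0 row4 -> MISS (open row4); precharges=0
Acc 3: bank0 row1 -> MISS (open row1); precharges=1
Acc 4: bank1 row1 -> MISS (open row1); precharges=2
Acc 5: bank1 row1 -> HIT
Acc 6: bank1 row3 -> MISS (open row3); precharges=3
Acc 7: bank0 row3 -> MISS (open row3); precharges=4
Acc 8: bank1 row2 -> MISS (open row2); precharges=5
Acc 9: bank1 row0 -> MISS (open row0); precharges=6
Acc 10: bank1 row0 -> HIT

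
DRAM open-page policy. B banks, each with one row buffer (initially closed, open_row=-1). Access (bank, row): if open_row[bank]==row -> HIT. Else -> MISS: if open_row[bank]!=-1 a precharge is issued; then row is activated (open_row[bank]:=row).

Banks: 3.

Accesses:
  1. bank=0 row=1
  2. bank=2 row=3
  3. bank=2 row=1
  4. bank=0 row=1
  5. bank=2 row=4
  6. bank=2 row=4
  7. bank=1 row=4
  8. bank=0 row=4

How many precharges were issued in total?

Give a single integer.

Answer: 3

Derivation:
Acc 1: bank0 row1 -> MISS (open row1); precharges=0
Acc 2: bank2 row3 -> MISS (open row3); precharges=0
Acc 3: bank2 row1 -> MISS (open row1); precharges=1
Acc 4: bank0 row1 -> HIT
Acc 5: bank2 row4 -> MISS (open row4); precharges=2
Acc 6: bank2 row4 -> HIT
Acc 7: bank1 row4 -> MISS (open row4); precharges=2
Acc 8: bank0 row4 -> MISS (open row4); precharges=3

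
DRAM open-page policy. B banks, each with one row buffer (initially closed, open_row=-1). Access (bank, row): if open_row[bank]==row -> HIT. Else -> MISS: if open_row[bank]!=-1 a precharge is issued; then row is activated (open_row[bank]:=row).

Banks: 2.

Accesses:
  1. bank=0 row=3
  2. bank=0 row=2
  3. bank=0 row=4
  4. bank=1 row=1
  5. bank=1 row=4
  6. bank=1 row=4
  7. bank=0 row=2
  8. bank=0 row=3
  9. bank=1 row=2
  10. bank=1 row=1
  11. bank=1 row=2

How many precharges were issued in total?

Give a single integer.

Acc 1: bank0 row3 -> MISS (open row3); precharges=0
Acc 2: bank0 row2 -> MISS (open row2); precharges=1
Acc 3: bank0 row4 -> MISS (open row4); precharges=2
Acc 4: bank1 row1 -> MISS (open row1); precharges=2
Acc 5: bank1 row4 -> MISS (open row4); precharges=3
Acc 6: bank1 row4 -> HIT
Acc 7: bank0 row2 -> MISS (open row2); precharges=4
Acc 8: bank0 row3 -> MISS (open row3); precharges=5
Acc 9: bank1 row2 -> MISS (open row2); precharges=6
Acc 10: bank1 row1 -> MISS (open row1); precharges=7
Acc 11: bank1 row2 -> MISS (open row2); precharges=8

Answer: 8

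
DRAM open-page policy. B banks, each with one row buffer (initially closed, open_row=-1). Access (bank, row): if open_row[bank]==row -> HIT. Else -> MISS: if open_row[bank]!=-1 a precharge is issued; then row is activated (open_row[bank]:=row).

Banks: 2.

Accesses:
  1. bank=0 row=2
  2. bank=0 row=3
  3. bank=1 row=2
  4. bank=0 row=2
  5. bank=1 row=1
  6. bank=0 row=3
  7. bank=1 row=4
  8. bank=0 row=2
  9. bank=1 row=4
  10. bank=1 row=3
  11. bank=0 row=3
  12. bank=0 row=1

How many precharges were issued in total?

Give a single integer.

Answer: 9

Derivation:
Acc 1: bank0 row2 -> MISS (open row2); precharges=0
Acc 2: bank0 row3 -> MISS (open row3); precharges=1
Acc 3: bank1 row2 -> MISS (open row2); precharges=1
Acc 4: bank0 row2 -> MISS (open row2); precharges=2
Acc 5: bank1 row1 -> MISS (open row1); precharges=3
Acc 6: bank0 row3 -> MISS (open row3); precharges=4
Acc 7: bank1 row4 -> MISS (open row4); precharges=5
Acc 8: bank0 row2 -> MISS (open row2); precharges=6
Acc 9: bank1 row4 -> HIT
Acc 10: bank1 row3 -> MISS (open row3); precharges=7
Acc 11: bank0 row3 -> MISS (open row3); precharges=8
Acc 12: bank0 row1 -> MISS (open row1); precharges=9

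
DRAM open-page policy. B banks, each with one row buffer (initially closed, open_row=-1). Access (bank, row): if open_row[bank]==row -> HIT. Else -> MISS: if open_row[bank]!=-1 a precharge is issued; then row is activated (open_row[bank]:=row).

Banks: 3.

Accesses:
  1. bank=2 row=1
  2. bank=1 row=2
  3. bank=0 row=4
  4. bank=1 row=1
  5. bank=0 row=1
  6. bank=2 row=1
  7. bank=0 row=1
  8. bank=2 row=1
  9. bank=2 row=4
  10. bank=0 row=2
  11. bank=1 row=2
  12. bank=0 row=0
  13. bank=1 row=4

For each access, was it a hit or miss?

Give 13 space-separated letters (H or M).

Acc 1: bank2 row1 -> MISS (open row1); precharges=0
Acc 2: bank1 row2 -> MISS (open row2); precharges=0
Acc 3: bank0 row4 -> MISS (open row4); precharges=0
Acc 4: bank1 row1 -> MISS (open row1); precharges=1
Acc 5: bank0 row1 -> MISS (open row1); precharges=2
Acc 6: bank2 row1 -> HIT
Acc 7: bank0 row1 -> HIT
Acc 8: bank2 row1 -> HIT
Acc 9: bank2 row4 -> MISS (open row4); precharges=3
Acc 10: bank0 row2 -> MISS (open row2); precharges=4
Acc 11: bank1 row2 -> MISS (open row2); precharges=5
Acc 12: bank0 row0 -> MISS (open row0); precharges=6
Acc 13: bank1 row4 -> MISS (open row4); precharges=7

Answer: M M M M M H H H M M M M M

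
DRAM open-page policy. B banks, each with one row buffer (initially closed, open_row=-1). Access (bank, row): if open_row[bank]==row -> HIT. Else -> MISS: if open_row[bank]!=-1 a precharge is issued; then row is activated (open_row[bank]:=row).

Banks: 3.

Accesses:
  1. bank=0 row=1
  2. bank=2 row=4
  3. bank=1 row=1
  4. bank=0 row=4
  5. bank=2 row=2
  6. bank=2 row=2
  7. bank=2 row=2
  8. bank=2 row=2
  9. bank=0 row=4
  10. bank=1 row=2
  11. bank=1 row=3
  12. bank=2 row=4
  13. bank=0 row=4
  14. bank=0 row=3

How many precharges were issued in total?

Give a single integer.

Acc 1: bank0 row1 -> MISS (open row1); precharges=0
Acc 2: bank2 row4 -> MISS (open row4); precharges=0
Acc 3: bank1 row1 -> MISS (open row1); precharges=0
Acc 4: bank0 row4 -> MISS (open row4); precharges=1
Acc 5: bank2 row2 -> MISS (open row2); precharges=2
Acc 6: bank2 row2 -> HIT
Acc 7: bank2 row2 -> HIT
Acc 8: bank2 row2 -> HIT
Acc 9: bank0 row4 -> HIT
Acc 10: bank1 row2 -> MISS (open row2); precharges=3
Acc 11: bank1 row3 -> MISS (open row3); precharges=4
Acc 12: bank2 row4 -> MISS (open row4); precharges=5
Acc 13: bank0 row4 -> HIT
Acc 14: bank0 row3 -> MISS (open row3); precharges=6

Answer: 6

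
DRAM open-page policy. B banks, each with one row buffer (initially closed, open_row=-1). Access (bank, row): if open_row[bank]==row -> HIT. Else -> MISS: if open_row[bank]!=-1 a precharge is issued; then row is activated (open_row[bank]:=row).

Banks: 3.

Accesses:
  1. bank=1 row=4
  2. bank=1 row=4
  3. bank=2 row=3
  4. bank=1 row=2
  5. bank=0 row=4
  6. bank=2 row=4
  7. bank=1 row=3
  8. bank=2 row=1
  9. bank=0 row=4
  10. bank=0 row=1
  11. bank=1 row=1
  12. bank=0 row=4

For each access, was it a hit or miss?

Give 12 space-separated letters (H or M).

Acc 1: bank1 row4 -> MISS (open row4); precharges=0
Acc 2: bank1 row4 -> HIT
Acc 3: bank2 row3 -> MISS (open row3); precharges=0
Acc 4: bank1 row2 -> MISS (open row2); precharges=1
Acc 5: bank0 row4 -> MISS (open row4); precharges=1
Acc 6: bank2 row4 -> MISS (open row4); precharges=2
Acc 7: bank1 row3 -> MISS (open row3); precharges=3
Acc 8: bank2 row1 -> MISS (open row1); precharges=4
Acc 9: bank0 row4 -> HIT
Acc 10: bank0 row1 -> MISS (open row1); precharges=5
Acc 11: bank1 row1 -> MISS (open row1); precharges=6
Acc 12: bank0 row4 -> MISS (open row4); precharges=7

Answer: M H M M M M M M H M M M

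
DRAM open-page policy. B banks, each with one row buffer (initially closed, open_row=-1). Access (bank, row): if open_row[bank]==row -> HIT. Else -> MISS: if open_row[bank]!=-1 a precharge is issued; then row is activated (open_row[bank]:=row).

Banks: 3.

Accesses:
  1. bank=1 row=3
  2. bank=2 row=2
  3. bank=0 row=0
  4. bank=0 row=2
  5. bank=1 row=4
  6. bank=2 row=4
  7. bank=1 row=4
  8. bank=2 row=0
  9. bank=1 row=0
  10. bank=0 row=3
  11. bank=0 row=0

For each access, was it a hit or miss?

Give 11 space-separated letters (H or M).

Answer: M M M M M M H M M M M

Derivation:
Acc 1: bank1 row3 -> MISS (open row3); precharges=0
Acc 2: bank2 row2 -> MISS (open row2); precharges=0
Acc 3: bank0 row0 -> MISS (open row0); precharges=0
Acc 4: bank0 row2 -> MISS (open row2); precharges=1
Acc 5: bank1 row4 -> MISS (open row4); precharges=2
Acc 6: bank2 row4 -> MISS (open row4); precharges=3
Acc 7: bank1 row4 -> HIT
Acc 8: bank2 row0 -> MISS (open row0); precharges=4
Acc 9: bank1 row0 -> MISS (open row0); precharges=5
Acc 10: bank0 row3 -> MISS (open row3); precharges=6
Acc 11: bank0 row0 -> MISS (open row0); precharges=7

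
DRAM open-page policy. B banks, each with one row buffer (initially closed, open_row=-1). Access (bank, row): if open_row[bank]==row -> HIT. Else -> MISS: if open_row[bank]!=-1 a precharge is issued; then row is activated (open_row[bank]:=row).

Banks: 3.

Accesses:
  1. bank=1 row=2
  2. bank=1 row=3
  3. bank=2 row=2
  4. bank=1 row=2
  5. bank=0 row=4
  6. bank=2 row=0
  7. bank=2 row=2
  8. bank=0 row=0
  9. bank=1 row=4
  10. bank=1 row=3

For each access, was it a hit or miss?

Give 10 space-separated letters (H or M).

Answer: M M M M M M M M M M

Derivation:
Acc 1: bank1 row2 -> MISS (open row2); precharges=0
Acc 2: bank1 row3 -> MISS (open row3); precharges=1
Acc 3: bank2 row2 -> MISS (open row2); precharges=1
Acc 4: bank1 row2 -> MISS (open row2); precharges=2
Acc 5: bank0 row4 -> MISS (open row4); precharges=2
Acc 6: bank2 row0 -> MISS (open row0); precharges=3
Acc 7: bank2 row2 -> MISS (open row2); precharges=4
Acc 8: bank0 row0 -> MISS (open row0); precharges=5
Acc 9: bank1 row4 -> MISS (open row4); precharges=6
Acc 10: bank1 row3 -> MISS (open row3); precharges=7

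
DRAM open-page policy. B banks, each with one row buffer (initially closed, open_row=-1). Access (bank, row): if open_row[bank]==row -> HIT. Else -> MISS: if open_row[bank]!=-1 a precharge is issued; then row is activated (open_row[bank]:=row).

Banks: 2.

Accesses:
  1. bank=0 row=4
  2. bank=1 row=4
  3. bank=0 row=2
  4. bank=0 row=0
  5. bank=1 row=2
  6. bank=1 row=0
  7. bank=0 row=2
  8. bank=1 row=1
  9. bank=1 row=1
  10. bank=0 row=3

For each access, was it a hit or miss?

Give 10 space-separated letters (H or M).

Acc 1: bank0 row4 -> MISS (open row4); precharges=0
Acc 2: bank1 row4 -> MISS (open row4); precharges=0
Acc 3: bank0 row2 -> MISS (open row2); precharges=1
Acc 4: bank0 row0 -> MISS (open row0); precharges=2
Acc 5: bank1 row2 -> MISS (open row2); precharges=3
Acc 6: bank1 row0 -> MISS (open row0); precharges=4
Acc 7: bank0 row2 -> MISS (open row2); precharges=5
Acc 8: bank1 row1 -> MISS (open row1); precharges=6
Acc 9: bank1 row1 -> HIT
Acc 10: bank0 row3 -> MISS (open row3); precharges=7

Answer: M M M M M M M M H M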